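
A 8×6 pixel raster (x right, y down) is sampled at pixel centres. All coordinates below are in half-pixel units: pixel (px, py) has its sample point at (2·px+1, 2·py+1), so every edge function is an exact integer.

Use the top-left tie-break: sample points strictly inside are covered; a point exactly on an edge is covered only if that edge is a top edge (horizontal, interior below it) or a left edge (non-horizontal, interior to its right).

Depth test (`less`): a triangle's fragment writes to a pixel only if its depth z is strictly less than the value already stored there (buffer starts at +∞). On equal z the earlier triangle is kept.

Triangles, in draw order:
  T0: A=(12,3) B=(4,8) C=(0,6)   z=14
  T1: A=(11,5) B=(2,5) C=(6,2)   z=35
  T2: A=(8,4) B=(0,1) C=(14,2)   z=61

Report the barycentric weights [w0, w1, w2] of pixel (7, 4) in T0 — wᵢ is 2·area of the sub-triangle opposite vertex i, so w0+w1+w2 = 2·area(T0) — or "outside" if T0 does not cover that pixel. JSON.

T0:
  2·area = 36
  edge (12, 3)→(4, 8): d=(-8,5) right/bottom  bias=-1
  edge (4, 8)→(0, 6): d=(-4,-2) top-left  bias=+0
  edge (0, 6)→(12, 3): d=(12,-3) top-left  bias=+0
    (2,2)@(5, 5): e=[19,14,3] → #
    (3,2)@(7, 5): e=[9,18,9] → #
    (4,2)@(9, 5): e=[-1,22,15] → ·
    (1,3)@(3, 7): e=[13,2,21] → #
    (3,3)@(7, 7): e=[-7,10,33] → ·
    (1,4)@(3, 9): e=[-3,-6,45] → ·
    (2,4)@(5, 9): e=[-13,-2,51] → ·
  covered (4 px):
    · · · · · · · ·
    · · · · · · · ·
    · · # # · · · ·
    · # # · · · · ·
    · · · · · · · ·
    · · · · · · · ·
T1:
  2·area = 27
  edge (11, 5)→(2, 5): d=(-9,0) right/bottom  bias=-1
  edge (2, 5)→(6, 2): d=(4,-3) top-left  bias=+0
  edge (6, 2)→(11, 5): d=(5,3) right/bottom  bias=-1
    (2,1)@(5, 3): e=[18,1,8] → #
    (3,1)@(7, 3): e=[18,7,2] → #
    (4,1)@(9, 3): e=[18,13,-4] → ·
    (0,2)@(1, 5): e=[0,-3,30] → ·  [on edge]
    (1,2)@(3, 5): e=[0,3,24] → ·  [on edge]
    (2,2)@(5, 5): e=[0,9,18] → ·  [on edge]
    (3,2)@(7, 5): e=[0,15,12] → ·  [on edge]
    (4,2)@(9, 5): e=[0,21,6] → ·  [on edge]
    (5,2)@(11, 5): e=[0,27,0] → ·  [on edge]
    (6,2)@(13, 5): e=[0,33,-6] → ·  [on edge]
    (7,2)@(15, 5): e=[0,39,-12] → ·  [on edge]
  covered (2 px):
    · · · · · · · ·
    · · # # · · · ·
    · · · · · · · ·
    · · · · · · · ·
    · · · · · · · ·
    · · · · · · · ·
T2:
  2·area = 34
  edge (8, 4)→(0, 1): d=(-8,-3) top-left  bias=+0
  edge (0, 1)→(14, 2): d=(14,1) right/bottom  bias=-1
  edge (14, 2)→(8, 4): d=(-6,2) right/bottom  bias=-1
    (3,1)@(7, 3): e=[5,21,8] → #
    (4,1)@(9, 3): e=[11,19,4] → #
    (5,1)@(11, 3): e=[17,17,0] → ·  [on edge]
    (2,2)@(5, 5): e=[-17,51,0] → ·  [on edge]
    (3,2)@(7, 5): e=[-11,49,-4] → ·
    (4,2)@(9, 5): e=[-5,47,-8] → ·
  covered (2 px):
    · · · · · · · ·
    · · · # # · · ·
    · · · · · · · ·
    · · · · · · · ·
    · · · · · · · ·
    · · · · · · · ·

Result: "outside"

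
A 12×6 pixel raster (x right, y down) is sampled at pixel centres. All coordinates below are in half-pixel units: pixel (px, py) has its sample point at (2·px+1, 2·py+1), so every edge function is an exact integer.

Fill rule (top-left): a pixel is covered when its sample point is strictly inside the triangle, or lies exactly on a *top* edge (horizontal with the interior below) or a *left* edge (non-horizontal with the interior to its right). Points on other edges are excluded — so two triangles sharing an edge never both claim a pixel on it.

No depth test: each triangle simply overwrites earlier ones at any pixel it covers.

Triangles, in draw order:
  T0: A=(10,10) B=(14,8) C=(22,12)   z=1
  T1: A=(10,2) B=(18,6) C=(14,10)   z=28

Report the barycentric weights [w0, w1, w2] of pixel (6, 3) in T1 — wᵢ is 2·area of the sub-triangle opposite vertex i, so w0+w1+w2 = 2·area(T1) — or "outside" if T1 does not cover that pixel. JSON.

T0:
  2·area = 32
  edge (10, 10)→(14, 8): d=(4,-2) top-left  bias=+0
  edge (14, 8)→(22, 12): d=(8,4) right/bottom  bias=-1
  edge (22, 12)→(10, 10): d=(-12,-2) top-left  bias=+0
    (6,4)@(13, 9): e=[2,12,18] → X
    (7,4)@(15, 9): e=[6,4,22] → X
    (8,4)@(17, 9): e=[10,-4,26] → .
    (6,5)@(13, 11): e=[10,28,-6] → .
    (7,5)@(15, 11): e=[14,20,-2] → .
    (8,5)@(17, 11): e=[18,12,2] → X
    (9,5)@(19, 11): e=[22,4,6] → X
    (10,5)@(21, 11): e=[26,-4,10] → .
  covered (4 px):
    . . . . . . . . . . . .
    . . . . . . . . . . . .
    . . . . . . . . . . . .
    . . . . . . . . . . . .
    . . . . . . X X . . . .
    . . . . . . . . X X . .
T1:
  2·area = 48
  edge (10, 2)→(18, 6): d=(8,4) right/bottom  bias=-1
  edge (18, 6)→(14, 10): d=(-4,4) right/bottom  bias=-1
  edge (14, 10)→(10, 2): d=(-4,-8) top-left  bias=+0
    (11,0)@(23, 1): e=[-60,0,108] → .  [on edge]
    (5,1)@(11, 3): e=[4,40,4] → X
    (6,1)@(13, 3): e=[-4,32,20] → .
    (10,1)@(21, 3): e=[-36,0,84] → .  [on edge]
    (5,2)@(11, 5): e=[20,32,-4] → .
    (6,2)@(13, 5): e=[12,24,12] → X
    (7,2)@(15, 5): e=[4,16,28] → X
    (8,2)@(17, 5): e=[-4,8,44] → .
    (9,2)@(19, 5): e=[-12,0,60] → .  [on edge]
    (6,3)@(13, 7): e=[28,16,4] → X
    (8,3)@(17, 7): e=[12,0,36] → .  [on edge]
    (6,4)@(13, 9): e=[44,8,-4] → .
    (7,4)@(15, 9): e=[36,0,12] → .  [on edge]
    (6,5)@(13, 11): e=[60,0,-12] → .  [on edge]
  covered (5 px):
    . . . . . . . . . . . .
    . . . . . X . . . . . .
    . . . . . . X X . . . .
    . . . . . . X X . . . .
    . . . . . . . . . . . .
    . . . . . . . . . . . .

Result: [16,4,28]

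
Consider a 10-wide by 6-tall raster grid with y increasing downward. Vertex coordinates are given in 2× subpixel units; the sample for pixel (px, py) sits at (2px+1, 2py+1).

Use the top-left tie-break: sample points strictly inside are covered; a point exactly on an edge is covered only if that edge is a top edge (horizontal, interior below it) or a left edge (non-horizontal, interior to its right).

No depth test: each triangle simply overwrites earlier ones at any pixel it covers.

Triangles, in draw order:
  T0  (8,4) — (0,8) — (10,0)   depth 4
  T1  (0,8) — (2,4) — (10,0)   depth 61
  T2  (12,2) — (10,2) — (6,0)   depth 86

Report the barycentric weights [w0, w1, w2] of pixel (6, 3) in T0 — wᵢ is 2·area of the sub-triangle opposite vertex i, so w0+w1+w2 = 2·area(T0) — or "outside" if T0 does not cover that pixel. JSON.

T0:
  2·area = 24
  edge (8, 4)→(0, 8): d=(-8,4) right/bottom  bias=-1
  edge (0, 8)→(10, 0): d=(10,-8) top-left  bias=+0
  edge (10, 0)→(8, 4): d=(-2,4) right/bottom  bias=-1
    (4,0)@(9, 1): e=[20,2,2] → X
    (5,0)@(11, 1): e=[12,18,-6] → .
    (3,1)@(7, 3): e=[12,6,6] → X
    (4,1)@(9, 3): e=[4,22,-2] → .
    (2,2)@(5, 5): e=[4,10,10] → X
    (3,2)@(7, 5): e=[-4,26,2] → .
    (2,3)@(5, 7): e=[-12,30,6] → .
  covered (3 px):
    . . . . X . . . . .
    . . . X . . . . . .
    . . X . . . . . . .
    . . . . . . . . . .
    . . . . . . . . . .
    . . . . . . . . . .
T1:
  2·area = 24
  edge (0, 8)→(2, 4): d=(2,-4) top-left  bias=+0
  edge (2, 4)→(10, 0): d=(8,-4) top-left  bias=+0
  edge (10, 0)→(0, 8): d=(-10,8) right/bottom  bias=-1
    (2,1)@(5, 3): e=[10,4,10] → X
    (3,1)@(7, 3): e=[18,12,-6] → .
    (1,2)@(3, 5): e=[6,12,6] → X
    (2,2)@(5, 5): e=[14,20,-10] → .
    (0,3)@(1, 7): e=[2,20,2] → X
    (1,3)@(3, 7): e=[10,28,-14] → .
    (0,4)@(1, 9): e=[6,36,-18] → .
  covered (3 px):
    . . . . . . . . . .
    . . X . . . . . . .
    . X . . . . . . . .
    X . . . . . . . . .
    . . . . . . . . . .
    . . . . . . . . . .
T2:
  2·area = 4
  edge (12, 2)→(10, 2): d=(-2,0) right/bottom  bias=-1
  edge (10, 2)→(6, 0): d=(-4,-2) top-left  bias=+0
  edge (6, 0)→(12, 2): d=(6,2) right/bottom  bias=-1
    (4,0)@(9, 1): e=[2,2,0] → .  [on edge]
    (7,1)@(15, 3): e=[-2,6,0] → .  [on edge]
  covered (0 px):
    . . . . . . . . . .
    . . . . . . . . . .
    . . . . . . . . . .
    . . . . . . . . . .
    . . . . . . . . . .
    . . . . . . . . . .

Answer: "outside"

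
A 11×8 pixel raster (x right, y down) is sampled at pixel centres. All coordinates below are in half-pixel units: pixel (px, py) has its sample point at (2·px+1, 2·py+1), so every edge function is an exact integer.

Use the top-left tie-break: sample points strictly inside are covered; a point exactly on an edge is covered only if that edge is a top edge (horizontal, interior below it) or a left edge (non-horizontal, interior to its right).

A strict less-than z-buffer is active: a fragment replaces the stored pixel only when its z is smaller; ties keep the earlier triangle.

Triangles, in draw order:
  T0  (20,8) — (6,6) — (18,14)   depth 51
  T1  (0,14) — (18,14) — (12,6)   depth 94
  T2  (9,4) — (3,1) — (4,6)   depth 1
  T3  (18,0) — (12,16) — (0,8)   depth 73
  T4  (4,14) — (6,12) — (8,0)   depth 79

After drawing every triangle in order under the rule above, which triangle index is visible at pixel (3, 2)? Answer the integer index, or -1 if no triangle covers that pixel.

T0:
  2·area = 88  (B↔C swapped to make it positive)
  edge (20, 8)→(18, 14): d=(-2,6) right/bottom  bias=-1
  edge (18, 14)→(6, 6): d=(-12,-8) top-left  bias=+0
  edge (6, 6)→(20, 8): d=(14,2) right/bottom  bias=-1
    (10,2)@(21, 5): e=[0,132,-44] → ·  [on edge]
    (4,3)@(9, 7): e=[68,12,8] → #
    (5,3)@(11, 7): e=[56,28,4] → #
    (6,3)@(13, 7): e=[44,44,0] → ·  [on edge]
    (4,4)@(9, 9): e=[64,-12,36] → ·
    (5,4)@(11, 9): e=[52,4,32] → #
    (6,4)@(13, 9): e=[40,20,28] → #
    (7,4)@(15, 9): e=[28,36,24] → #
    (8,4)@(17, 9): e=[16,52,20] → #
    (9,4)@(19, 9): e=[4,68,16] → #
    (10,4)@(21, 9): e=[-8,84,12] → ·
    (5,5)@(11, 11): e=[48,-20,60] → ·
    (9,5)@(19, 11): e=[0,44,44] → ·  [on edge]
  covered (10 px):
    · · · · · · · · · · ·
    · · · · · · · · · · ·
    · · · · · · · · · · ·
    · · · · # # · · · · ·
    · · · · · # # # # # ·
    · · · · · · · # # · ·
    · · · · · · · · # · ·
    · · · · · · · · · · ·
T1:
  2·area = 144  (B↔C swapped to make it positive)
  edge (0, 14)→(12, 6): d=(12,-8) top-left  bias=+0
  edge (12, 6)→(18, 14): d=(6,8) right/bottom  bias=-1
  edge (18, 14)→(0, 14): d=(-18,0) right/bottom  bias=-1
    (5,3)@(11, 7): e=[4,14,126] → #
    (6,3)@(13, 7): e=[20,-2,126] → ·
    (4,4)@(9, 9): e=[12,42,90] → #
    (6,4)@(13, 9): e=[44,10,90] → #
    (7,4)@(15, 9): e=[60,-6,90] → ·
    (2,5)@(5, 11): e=[4,86,54] → #
    (3,5)@(7, 11): e=[20,70,54] → #
    (7,5)@(15, 11): e=[84,6,54] → #
    (8,5)@(17, 11): e=[100,-10,54] → ·
    (1,6)@(3, 13): e=[12,114,18] → #
    (8,6)@(17, 13): e=[124,2,18] → #
    (9,6)@(19, 13): e=[140,-14,18] → ·
  covered (18 px):
    · · · · · · · · · · ·
    · · · · · · · · · · ·
    · · · · · · · · · · ·
    · · · · · # · · · · ·
    · · · · # # # · · · ·
    · · # # # # # # · · ·
    · # # # # # # # # · ·
    · · · · · · · · · · ·
T2:
  2·area = 27  (B↔C swapped to make it positive)
  edge (9, 4)→(4, 6): d=(-5,2) right/bottom  bias=-1
  edge (4, 6)→(3, 1): d=(-1,-5) top-left  bias=+0
  edge (3, 1)→(9, 4): d=(6,3) right/bottom  bias=-1
    (1,0)@(3, 1): e=[27,0,0] → ·  [on edge]
    (2,1)@(5, 3): e=[13,8,6] → #
    (3,1)@(7, 3): e=[9,18,0] → ·  [on edge]
    (2,2)@(5, 5): e=[3,6,18] → #
    (3,2)@(7, 5): e=[-1,16,12] → ·
    (5,2)@(11, 5): e=[-9,36,0] → ·  [on edge]
    (2,3)@(5, 7): e=[-7,4,30] → ·
    (7,3)@(15, 7): e=[-27,54,0] → ·  [on edge]
    (9,4)@(19, 9): e=[-45,72,0] → ·  [on edge]
    (2,5)@(5, 11): e=[-27,0,54] → ·  [on edge]
  covered (2 px):
    · · · · · · · · · · ·
    · · # · · · · · · · ·
    · · # · · · · · · · ·
    · · · · · · · · · · ·
    · · · · · · · · · · ·
    · · · · · · · · · · ·
    · · · · · · · · · · ·
    · · · · · · · · · · ·
T3:
  2·area = 240
  edge (18, 0)→(12, 16): d=(-6,16) right/bottom  bias=-1
  edge (12, 16)→(0, 8): d=(-12,-8) top-left  bias=+0
  edge (0, 8)→(18, 0): d=(18,-8) top-left  bias=+0
    (8,0)@(17, 1): e=[10,220,10] → #
    (9,0)@(19, 1): e=[-22,236,26] → ·
    (6,1)@(13, 3): e=[62,164,14] → #
    (7,1)@(15, 3): e=[30,180,30] → #
    (8,1)@(17, 3): e=[-2,196,46] → ·
    (3,2)@(7, 5): e=[146,92,2] → #
    (4,2)@(9, 5): e=[114,108,18] → #
    (5,2)@(11, 5): e=[82,124,34] → #
    (8,2)@(17, 5): e=[-14,172,82] → ·
    (1,3)@(3, 7): e=[198,36,6] → #
    (2,3)@(5, 7): e=[166,52,22] → #
    (8,3)@(17, 7): e=[-26,148,118] → ·
  covered (30 px):
    · · · · · · · · # · ·
    · · · · · · # # · · ·
    · · · # # # # # · · ·
    · # # # # # # # · · ·
    · # # # # # # · · · ·
    · · # # # # # · · · ·
    · · · · # # # · · · ·
    · · · · · # · · · · ·
T4:
  2·area = 20  (B↔C swapped to make it positive)
  edge (4, 14)→(8, 0): d=(4,-14) top-left  bias=+0
  edge (8, 0)→(6, 12): d=(-2,12) right/bottom  bias=-1
  edge (6, 12)→(4, 14): d=(-2,2) right/bottom  bias=-1
    (8,0)@(17, 1): e=[130,-110,0] → ·  [on edge]
    (7,1)@(15, 3): e=[110,-90,0] → ·  [on edge]
    (3,2)@(7, 5): e=[6,2,12] → #
    (4,2)@(9, 5): e=[34,-22,8] → ·
    (6,2)@(13, 5): e=[90,-70,0] → ·  [on edge]
    (3,3)@(7, 7): e=[14,-2,8] → ·
    (5,3)@(11, 7): e=[70,-50,0] → ·  [on edge]
    (4,4)@(9, 9): e=[50,-30,0] → ·  [on edge]
    (2,5)@(5, 11): e=[2,14,4] → #
    (3,5)@(7, 11): e=[30,-10,0] → ·  [on edge]
    (2,6)@(5, 13): e=[10,10,0] → ·  [on edge]
    (1,7)@(3, 15): e=[-10,30,0] → ·  [on edge]
  covered (2 px):
    · · · · · · · · · · ·
    · · · · · · · · · · ·
    · · · # · · · · · · ·
    · · · · · · · · · · ·
    · · · · · · · · · · ·
    · · # · · · · · · · ·
    · · · · · · · · · · ·
    · · · · · · · · · · ·

Z-buffer (winner per pixel, '.' = empty):
  . . . . . . . . 3 . .
  . . 2 . . . 3 3 . . .
  . . 2 3 3 3 3 3 . . .
  . 3 3 3 0 0 3 3 . . .
  . 3 3 3 3 0 0 0 0 0 .
  . . 3 3 3 3 3 0 0 . .
  . 1 1 1 3 3 3 1 0 . .
  . . . . . 3 . . . . .

Result: 3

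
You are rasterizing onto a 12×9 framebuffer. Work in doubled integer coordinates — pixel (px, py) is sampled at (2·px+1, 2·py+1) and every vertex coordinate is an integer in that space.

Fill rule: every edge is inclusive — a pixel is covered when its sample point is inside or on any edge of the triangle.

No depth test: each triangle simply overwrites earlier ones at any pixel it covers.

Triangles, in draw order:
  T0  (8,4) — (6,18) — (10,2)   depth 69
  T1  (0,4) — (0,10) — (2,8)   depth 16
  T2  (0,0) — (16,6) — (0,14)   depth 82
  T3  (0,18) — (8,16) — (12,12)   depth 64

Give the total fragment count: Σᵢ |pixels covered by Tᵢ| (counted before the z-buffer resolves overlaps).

T0:
  2·area = 24  (B↔C swapped to make it positive)
  edge (8, 4)→(10, 2): d=(2,-2) inclusive
  edge (10, 2)→(6, 18): d=(-4,16) inclusive
  edge (6, 18)→(8, 4): d=(2,-14) inclusive
    (5,0)@(11, 1): e=[0,-12,36] → ·  [on edge]
    (4,1)@(9, 3): e=[0,12,12] → █  [on edge]
    (5,1)@(11, 3): e=[4,-20,40] → ·
    (3,2)@(7, 5): e=[0,36,-12] → ·  [on edge]
    (4,2)@(9, 5): e=[4,4,16] → █
    (5,2)@(11, 5): e=[8,-28,44] → ·
    (2,3)@(5, 7): e=[0,60,-36] → ·  [on edge]
    (4,3)@(9, 7): e=[8,-4,20] → ·
    (1,4)@(3, 9): e=[0,84,-60] → ·  [on edge]
    (0,5)@(1, 11): e=[0,108,-84] → ·  [on edge]
    (3,5)@(7, 11): e=[12,12,0] → █  [on edge]
    (4,5)@(9, 11): e=[16,-20,28] → ·
  covered (4 px):
    · · · · · · · · · · · ·
    · · · · █ · · · · · · ·
    · · · · █ · · · · · · ·
    · · · · · · · · · · · ·
    · · · · · · · · · · · ·
    · · · █ · · · · · · · ·
    · · · █ · · · · · · · ·
    · · · · · · · · · · · ·
    · · · · · · · · · · · ·
T1:
  2·area = 12  (B↔C swapped to make it positive)
  edge (0, 4)→(2, 8): d=(2,4) inclusive
  edge (2, 8)→(0, 10): d=(-2,2) inclusive
  edge (0, 10)→(0, 4): d=(0,-6) inclusive
    (4,0)@(9, 1): e=[-42,0,54] → ·  [on edge]
    (3,1)@(7, 3): e=[-30,0,42] → ·  [on edge]
    (2,2)@(5, 5): e=[-18,0,30] → ·  [on edge]
    (0,3)@(1, 7): e=[2,4,6] → █
    (1,3)@(3, 7): e=[-6,0,18] → ·  [on edge]
    (0,4)@(1, 9): e=[6,0,6] → █  [on edge]
    (1,4)@(3, 9): e=[-2,-4,18] → ·
    (0,5)@(1, 11): e=[10,-4,6] → ·
  covered (2 px):
    · · · · · · · · · · · ·
    · · · · · · · · · · · ·
    · · · · · · · · · · · ·
    █ · · · · · · · · · · ·
    █ · · · · · · · · · · ·
    · · · · · · · · · · · ·
    · · · · · · · · · · · ·
    · · · · · · · · · · · ·
    · · · · · · · · · · · ·
T2:
  2·area = 224
  edge (0, 0)→(16, 6): d=(16,6) inclusive
  edge (16, 6)→(0, 14): d=(-16,8) inclusive
  edge (0, 14)→(0, 0): d=(0,-14) inclusive
    (0,0)@(1, 1): e=[10,200,14] → █
    (1,0)@(3, 1): e=[-2,184,42] → ·
    (0,1)@(1, 3): e=[42,168,14] → █
    (1,1)@(3, 3): e=[30,152,42] → █
    (2,1)@(5, 3): e=[18,136,70] → █
    (3,1)@(7, 3): e=[6,120,98] → █
    (4,1)@(9, 3): e=[-6,104,126] → ·
    (0,2)@(1, 5): e=[74,136,14] → █
    (4,2)@(9, 5): e=[26,72,126] → █
    (5,2)@(11, 5): e=[14,56,154] → █
    (6,2)@(13, 5): e=[2,40,182] → █
    (7,2)@(15, 5): e=[-10,24,210] → ·
  covered (28 px):
    █ · · · · · · · · · · ·
    █ █ █ █ · · · · · · · ·
    █ █ █ █ █ █ █ · · · · ·
    █ █ █ █ █ █ █ · · · · ·
    █ █ █ █ █ · · · · · · ·
    █ █ █ · · · · · · · · ·
    █ · · · · · · · · · · ·
    · · · · · · · · · · · ·
    · · · · · · · · · · · ·
T3:
  2·area = 24  (B↔C swapped to make it positive)
  edge (0, 18)→(12, 12): d=(12,-6) inclusive
  edge (12, 12)→(8, 16): d=(-4,4) inclusive
  edge (8, 16)→(0, 18): d=(-8,2) inclusive
    (11,0)@(23, 1): e=[-66,0,90] → ·  [on edge]
    (10,1)@(21, 3): e=[-54,0,78] → ·  [on edge]
    (9,2)@(19, 5): e=[-42,0,66] → ·  [on edge]
    (8,3)@(17, 7): e=[-30,0,54] → ·  [on edge]
    (7,4)@(15, 9): e=[-18,0,42] → ·  [on edge]
    (6,5)@(13, 11): e=[-6,0,30] → ·  [on edge]
    (5,6)@(11, 13): e=[6,0,18] → █  [on edge]
    (6,6)@(13, 13): e=[18,-8,14] → ·
    (3,7)@(7, 15): e=[6,8,10] → █
    (4,7)@(9, 15): e=[18,0,6] → █  [on edge]
    (5,7)@(11, 15): e=[30,-8,2] → ·
    (1,8)@(3, 17): e=[6,16,2] → █
    (3,8)@(7, 17): e=[30,0,-6] → ·  [on edge]
  covered (4 px):
    · · · · · · · · · · · ·
    · · · · · · · · · · · ·
    · · · · · · · · · · · ·
    · · · · · · · · · · · ·
    · · · · · · · · · · · ·
    · · · · · · · · · · · ·
    · · · · · █ · · · · · ·
    · · · █ █ · · · · · · ·
    · █ · · · · · · · · · ·

Answer: 38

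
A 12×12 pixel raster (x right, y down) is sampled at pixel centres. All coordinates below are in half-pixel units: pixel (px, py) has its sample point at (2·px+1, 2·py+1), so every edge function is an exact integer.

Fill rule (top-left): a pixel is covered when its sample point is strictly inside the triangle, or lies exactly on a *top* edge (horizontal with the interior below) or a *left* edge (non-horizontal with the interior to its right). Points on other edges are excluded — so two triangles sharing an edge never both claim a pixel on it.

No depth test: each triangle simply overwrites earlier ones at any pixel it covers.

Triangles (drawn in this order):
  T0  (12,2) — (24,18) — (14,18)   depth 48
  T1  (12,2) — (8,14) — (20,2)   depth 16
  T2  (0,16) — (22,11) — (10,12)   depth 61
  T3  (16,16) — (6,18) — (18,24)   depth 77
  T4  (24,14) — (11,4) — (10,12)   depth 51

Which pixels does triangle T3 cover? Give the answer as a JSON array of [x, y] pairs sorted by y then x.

T0:
  2·area = 160
  edge (12, 2)→(24, 18): d=(12,16) right/bottom  bias=-1
  edge (24, 18)→(14, 18): d=(-10,0) right/bottom  bias=-1
  edge (14, 18)→(12, 2): d=(-2,-16) top-left  bias=+0
    (6,2)@(13, 5): e=[20,130,10] → █
    (7,2)@(15, 5): e=[-12,130,42] → ·
    (6,3)@(13, 7): e=[44,110,6] → █
    (7,3)@(15, 7): e=[12,110,38] → █
    (8,3)@(17, 7): e=[-20,110,70] → ·
    (6,4)@(13, 9): e=[68,90,2] → █
    (8,4)@(17, 9): e=[4,90,66] → █
    (9,4)@(19, 9): e=[-28,90,98] → ·
    (6,5)@(13, 11): e=[92,70,-2] → ·
    (7,5)@(15, 11): e=[60,70,30] → █
    (9,5)@(19, 11): e=[-4,70,94] → ·
    (7,6)@(15, 13): e=[84,50,26] → █
  covered (20 px):
    · · · · · · · · · · · ·
    · · · · · · · · · · · ·
    · · · · · · █ · · · · ·
    · · · · · · █ █ · · · ·
    · · · · · · █ █ █ · · ·
    · · · · · · · █ █ · · ·
    · · · · · · · █ █ █ · ·
    · · · · · · · █ █ █ █ ·
    · · · · · · · █ █ █ █ █
    · · · · · · · · · · · ·
    · · · · · · · · · · · ·
    · · · · · · · · · · · ·
T1:
  2·area = 96  (B↔C swapped to make it positive)
  edge (12, 2)→(20, 2): d=(8,0) top-left  bias=+0
  edge (20, 2)→(8, 14): d=(-12,12) right/bottom  bias=-1
  edge (8, 14)→(12, 2): d=(4,-12) top-left  bias=+0
    (10,0)@(21, 1): e=[-8,0,104] → ·  [on edge]
    (6,1)@(13, 3): e=[8,72,16] → █
    (7,1)@(15, 3): e=[8,48,40] → █
    (8,1)@(17, 3): e=[8,24,64] → █
    (9,1)@(19, 3): e=[8,0,88] → ·  [on edge]
    (5,2)@(11, 5): e=[24,72,0] → █  [on edge]
    (8,2)@(17, 5): e=[24,0,72] → ·  [on edge]
    (5,3)@(11, 7): e=[40,48,8] → █
    (7,3)@(15, 7): e=[40,0,56] → ·  [on edge]
    (5,4)@(11, 9): e=[56,24,16] → █
    (6,4)@(13, 9): e=[56,0,40] → ·  [on edge]
    (4,5)@(9, 11): e=[72,24,0] → █  [on edge]
    (5,5)@(11, 11): e=[72,0,24] → ·  [on edge]
    (4,6)@(9, 13): e=[88,0,8] → ·  [on edge]
    (3,7)@(7, 15): e=[104,0,-8] → ·  [on edge]
    (2,8)@(5, 17): e=[120,0,-24] → ·  [on edge]
    (3,8)@(7, 17): e=[120,-24,0] → ·  [on edge]
    (1,9)@(3, 19): e=[136,0,-40] → ·  [on edge]
    (0,10)@(1, 21): e=[152,0,-56] → ·  [on edge]
    (2,11)@(5, 23): e=[168,-72,0] → ·  [on edge]
  covered (10 px):
    · · · · · · · · · · · ·
    · · · · · · █ █ █ · · ·
    · · · · · █ █ █ · · · ·
    · · · · · █ █ · · · · ·
    · · · · · █ · · · · · ·
    · · · · █ · · · · · · ·
    · · · · · · · · · · · ·
    · · · · · · · · · · · ·
    · · · · · · · · · · · ·
    · · · · · · · · · · · ·
    · · · · · · · · · · · ·
    · · · · · · · · · · · ·
T2:
  2·area = 38  (B↔C swapped to make it positive)
  edge (0, 16)→(10, 12): d=(10,-4) top-left  bias=+0
  edge (10, 12)→(22, 11): d=(12,-1) top-left  bias=+0
  edge (22, 11)→(0, 16): d=(-22,5) right/bottom  bias=-1
    (4,6)@(9, 13): e=[6,11,21] → █
    (5,6)@(11, 13): e=[14,13,11] → █
    (6,6)@(13, 13): e=[22,15,1] → █
    (7,6)@(15, 13): e=[30,17,-9] → ·
    (1,7)@(3, 15): e=[2,29,7] → █
    (2,7)@(5, 15): e=[10,31,-3] → ·
    (4,7)@(9, 15): e=[26,35,-23] → ·
    (5,7)@(11, 15): e=[34,37,-33] → ·
    (6,7)@(13, 15): e=[42,39,-43] → ·
    (1,8)@(3, 17): e=[22,53,-37] → ·
  covered (4 px):
    · · · · · · · · · · · ·
    · · · · · · · · · · · ·
    · · · · · · · · · · · ·
    · · · · · · · · · · · ·
    · · · · · · · · · · · ·
    · · · · · · · · · · · ·
    · · · · █ █ █ · · · · ·
    · █ · · · · · · · · · ·
    · · · · · · · · · · · ·
    · · · · · · · · · · · ·
    · · · · · · · · · · · ·
    · · · · · · · · · · · ·
T3:
  2·area = 84  (B↔C swapped to make it positive)
  edge (16, 16)→(18, 24): d=(2,8) right/bottom  bias=-1
  edge (18, 24)→(6, 18): d=(-12,-6) top-left  bias=+0
  edge (6, 18)→(16, 16): d=(10,-2) top-left  bias=+0
    (10,7)@(21, 15): e=[-42,126,0] → ·  [on edge]
    (5,8)@(11, 17): e=[42,42,0] → █  [on edge]
    (6,8)@(13, 17): e=[26,54,4] → █
    (7,8)@(15, 17): e=[10,66,8] → █
    (8,8)@(17, 17): e=[-6,78,12] → ·
    (0,9)@(1, 19): e=[126,-42,0] → ·  [on edge]
    (4,9)@(9, 19): e=[62,6,16] → █
    (8,9)@(17, 19): e=[-2,54,32] → ·
    (4,10)@(9, 21): e=[66,-18,36] → ·
    (5,10)@(11, 21): e=[50,-6,40] → ·
    (6,10)@(13, 21): e=[34,6,44] → █
    (8,10)@(17, 21): e=[2,30,52] → █
  covered (11 px):
    · · · · · · · · · · · ·
    · · · · · · · · · · · ·
    · · · · · · · · · · · ·
    · · · · · · · · · · · ·
    · · · · · · · · · · · ·
    · · · · · · · · · · · ·
    · · · · · · · · · · · ·
    · · · · · · · · · · · ·
    · · · · · █ █ █ · · · ·
    · · · · █ █ █ █ · · · ·
    · · · · · · █ █ █ · · ·
    · · · · · · · · █ · · ·
T4:
  2·area = 114  (B↔C swapped to make it positive)
  edge (24, 14)→(10, 12): d=(-14,-2) top-left  bias=+0
  edge (10, 12)→(11, 4): d=(1,-8) top-left  bias=+0
  edge (11, 4)→(24, 14): d=(13,10) right/bottom  bias=-1
    (5,2)@(11, 5): e=[100,1,13] → █
    (6,2)@(13, 5): e=[104,17,-7] → ·
    (5,3)@(11, 7): e=[72,3,39] → █
    (6,3)@(13, 7): e=[76,19,19] → █
    (7,3)@(15, 7): e=[80,35,-1] → ·
    (5,4)@(11, 9): e=[44,5,65] → █
    (7,4)@(15, 9): e=[52,37,25] → █
    (8,4)@(17, 9): e=[56,53,5] → █
    (9,4)@(19, 9): e=[60,69,-15] → ·
    (1,5)@(3, 11): e=[0,-57,171] → ·  [on edge]
    (5,5)@(11, 11): e=[16,7,91] → █
    (9,5)@(19, 11): e=[32,71,11] → █
    (8,6)@(17, 13): e=[0,57,57] → █  [on edge]
  covered (15 px):
    · · · · · · · · · · · ·
    · · · · · · · · · · · ·
    · · · · · █ · · · · · ·
    · · · · · █ █ · · · · ·
    · · · · · █ █ █ █ · · ·
    · · · · · █ █ █ █ █ · ·
    · · · · · · · · █ █ █ ·
    · · · · · · · · · · · ·
    · · · · · · · · · · · ·
    · · · · · · · · · · · ·
    · · · · · · · · · · · ·
    · · · · · · · · · · · ·

Answer: [[5,8],[6,8],[7,8],[4,9],[5,9],[6,9],[7,9],[6,10],[7,10],[8,10],[8,11]]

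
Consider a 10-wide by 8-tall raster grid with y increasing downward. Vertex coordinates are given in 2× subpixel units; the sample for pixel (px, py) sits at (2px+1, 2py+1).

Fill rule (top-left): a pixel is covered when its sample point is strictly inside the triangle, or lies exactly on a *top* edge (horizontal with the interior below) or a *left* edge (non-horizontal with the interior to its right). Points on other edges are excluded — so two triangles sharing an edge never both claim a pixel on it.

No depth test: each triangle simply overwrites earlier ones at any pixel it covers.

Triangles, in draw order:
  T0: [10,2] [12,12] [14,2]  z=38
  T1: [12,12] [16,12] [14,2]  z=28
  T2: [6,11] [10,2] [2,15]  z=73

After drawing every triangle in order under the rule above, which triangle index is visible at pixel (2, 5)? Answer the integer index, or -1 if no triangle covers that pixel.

T0:
  2·area = 40  (B↔C swapped to make it positive)
  edge (10, 2)→(14, 2): d=(4,0) top-left  bias=+0
  edge (14, 2)→(12, 12): d=(-2,10) right/bottom  bias=-1
  edge (12, 12)→(10, 2): d=(-2,-10) top-left  bias=+0
    (5,1)@(11, 3): e=[4,28,8] → X
    (6,1)@(13, 3): e=[4,8,28] → X
    (7,1)@(15, 3): e=[4,-12,48] → .
    (5,2)@(11, 5): e=[12,24,4] → X
    (7,2)@(15, 5): e=[12,-16,44] → .
    (5,3)@(11, 7): e=[20,20,0] → X  [on edge]
    (6,3)@(13, 7): e=[20,0,20] → .  [on edge]
    (5,4)@(11, 9): e=[28,16,-4] → .
  covered (5 px):
    . . . . . . . . . .
    . . . . . X X . . .
    . . . . . X X . . .
    . . . . . X . . . .
    . . . . . . . . . .
    . . . . . . . . . .
    . . . . . . . . . .
    . . . . . . . . . .
T1:
  2·area = 40  (B↔C swapped to make it positive)
  edge (12, 12)→(14, 2): d=(2,-10) top-left  bias=+0
  edge (14, 2)→(16, 12): d=(2,10) right/bottom  bias=-1
  edge (16, 12)→(12, 12): d=(-4,0) right/bottom  bias=-1
    (6,3)@(13, 7): e=[0,20,20] → X  [on edge]
    (7,3)@(15, 7): e=[20,0,20] → .  [on edge]
    (6,4)@(13, 9): e=[4,24,12] → X
    (7,4)@(15, 9): e=[24,4,12] → X
    (8,4)@(17, 9): e=[44,-16,12] → .
    (6,5)@(13, 11): e=[8,28,4] → X
    (8,5)@(17, 11): e=[48,-12,4] → .
    (6,6)@(13, 13): e=[12,32,-4] → .
    (7,6)@(15, 13): e=[32,12,-4] → .
  covered (5 px):
    . . . . . . . . . .
    . . . . . . . . . .
    . . . . . . . . . .
    . . . . . . X . . .
    . . . . . . X X . .
    . . . . . . X X . .
    . . . . . . . . . .
    . . . . . . . . . .
T2:
  2·area = 20  (B↔C swapped to make it positive)
  edge (6, 11)→(2, 15): d=(-4,4) right/bottom  bias=-1
  edge (2, 15)→(10, 2): d=(8,-13) top-left  bias=+0
  edge (10, 2)→(6, 11): d=(-4,9) right/bottom  bias=-1
    (3,3)@(7, 7): e=[12,1,7] → X
    (4,3)@(9, 7): e=[4,27,-11] → .
    (3,4)@(7, 9): e=[4,17,-1] → .
    (2,5)@(5, 11): e=[4,7,9] → X
    (3,5)@(7, 11): e=[-4,33,-9] → .
    (2,6)@(5, 13): e=[-4,23,1] → .
  covered (2 px):
    . . . . . . . . . .
    . . . . . . . . . .
    . . . . . . . . . .
    . . . X . . . . . .
    . . . . . . . . . .
    . . X . . . . . . .
    . . . . . . . . . .
    . . . . . . . . . .

Z-buffer (winner per pixel, '.' = empty):
  . . . . . . . . . .
  . . . . . 0 0 . . .
  . . . . . 0 0 . . .
  . . . 2 . 0 1 . . .
  . . . . . . 1 1 . .
  . . 2 . . . 1 1 . .
  . . . . . . . . . .
  . . . . . . . . . .

Result: 2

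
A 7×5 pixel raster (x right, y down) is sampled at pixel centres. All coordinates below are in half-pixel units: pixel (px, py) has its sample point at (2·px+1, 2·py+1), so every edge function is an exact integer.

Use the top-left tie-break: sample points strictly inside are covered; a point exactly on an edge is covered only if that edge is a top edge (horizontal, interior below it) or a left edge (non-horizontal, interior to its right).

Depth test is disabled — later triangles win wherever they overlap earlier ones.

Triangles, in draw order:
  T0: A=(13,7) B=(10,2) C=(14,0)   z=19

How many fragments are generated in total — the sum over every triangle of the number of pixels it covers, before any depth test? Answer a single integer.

T0:
  2·area = 26
  edge (13, 7)→(10, 2): d=(-3,-5) top-left  bias=+0
  edge (10, 2)→(14, 0): d=(4,-2) top-left  bias=+0
  edge (14, 0)→(13, 7): d=(-1,7) right/bottom  bias=-1
    (6,0)@(13, 1): e=[18,2,6] → █
    (5,1)@(11, 3): e=[2,6,18] → █
    (5,2)@(11, 5): e=[-4,14,16] → ·
    (6,2)@(13, 5): e=[6,18,2] → █
    (6,3)@(13, 7): e=[0,26,0] → ·  [on edge]
  covered (4 px):
    · · · · · · █
    · · · · · █ █
    · · · · · · █
    · · · · · · ·
    · · · · · · ·

Final: 4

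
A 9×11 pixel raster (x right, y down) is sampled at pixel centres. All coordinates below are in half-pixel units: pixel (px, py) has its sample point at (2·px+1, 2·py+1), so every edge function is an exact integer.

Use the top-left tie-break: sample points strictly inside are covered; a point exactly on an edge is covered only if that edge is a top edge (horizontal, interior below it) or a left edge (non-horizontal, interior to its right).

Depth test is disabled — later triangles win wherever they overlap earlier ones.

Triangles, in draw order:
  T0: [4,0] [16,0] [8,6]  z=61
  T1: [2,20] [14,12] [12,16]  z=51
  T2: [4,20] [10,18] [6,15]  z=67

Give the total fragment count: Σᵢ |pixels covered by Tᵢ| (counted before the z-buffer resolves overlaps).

T0:
  2·area = 72
  edge (4, 0)→(16, 0): d=(12,0) top-left  bias=+0
  edge (16, 0)→(8, 6): d=(-8,6) right/bottom  bias=-1
  edge (8, 6)→(4, 0): d=(-4,-6) top-left  bias=+0
    (2,0)@(5, 1): e=[12,58,2] → █
    (3,0)@(7, 1): e=[12,46,14] → █
    (4,0)@(9, 1): e=[12,34,26] → █
    (5,0)@(11, 1): e=[12,22,38] → █
    (6,0)@(13, 1): e=[12,10,50] → █
    (7,0)@(15, 1): e=[12,-2,62] → ·
    (2,1)@(5, 3): e=[36,42,-6] → ·
    (3,1)@(7, 3): e=[36,30,6] → █
    (6,1)@(13, 3): e=[36,-6,42] → ·
    (3,2)@(7, 5): e=[60,14,-2] → ·
    (4,2)@(9, 5): e=[60,2,10] → █
    (5,2)@(11, 5): e=[60,-10,22] → ·
  covered (9 px):
    · · █ █ █ █ █ · ·
    · · · █ █ █ · · ·
    · · · · █ · · · ·
    · · · · · · · · ·
    · · · · · · · · ·
    · · · · · · · · ·
    · · · · · · · · ·
    · · · · · · · · ·
    · · · · · · · · ·
    · · · · · · · · ·
    · · · · · · · · ·
T1:
  2·area = 32
  edge (2, 20)→(14, 12): d=(12,-8) top-left  bias=+0
  edge (14, 12)→(12, 16): d=(-2,4) right/bottom  bias=-1
  edge (12, 16)→(2, 20): d=(-10,4) right/bottom  bias=-1
    (6,6)@(13, 13): e=[4,2,26] → █
    (7,6)@(15, 13): e=[20,-6,18] → ·
    (5,7)@(11, 15): e=[12,6,14] → █
    (6,7)@(13, 15): e=[28,-2,6] → ·
    (3,8)@(7, 17): e=[4,18,10] → █
    (4,8)@(9, 17): e=[20,10,2] → █
    (5,8)@(11, 17): e=[36,2,-6] → ·
    (3,9)@(7, 19): e=[28,14,-10] → ·
    (4,9)@(9, 19): e=[44,6,-18] → ·
  covered (4 px):
    · · · · · · · · ·
    · · · · · · · · ·
    · · · · · · · · ·
    · · · · · · · · ·
    · · · · · · · · ·
    · · · · · · · · ·
    · · · · · · █ · ·
    · · · · · █ · · ·
    · · · █ █ · · · ·
    · · · · · · · · ·
    · · · · · · · · ·
T2:
  2·area = 26  (B↔C swapped to make it positive)
  edge (4, 20)→(6, 15): d=(2,-5) top-left  bias=+0
  edge (6, 15)→(10, 18): d=(4,3) right/bottom  bias=-1
  edge (10, 18)→(4, 20): d=(-6,2) right/bottom  bias=-1
    (3,8)@(7, 17): e=[9,5,12] → █
    (4,8)@(9, 17): e=[19,-1,8] → ·
    (6,8)@(13, 17): e=[39,-13,0] → ·  [on edge]
    (2,9)@(5, 19): e=[3,19,4] → █
    (3,9)@(7, 19): e=[13,13,0] → ·  [on edge]
    (0,10)@(1, 21): e=[-13,39,0] → ·  [on edge]
    (2,10)@(5, 21): e=[7,27,-8] → ·
  covered (2 px):
    · · · · · · · · ·
    · · · · · · · · ·
    · · · · · · · · ·
    · · · · · · · · ·
    · · · · · · · · ·
    · · · · · · · · ·
    · · · · · · · · ·
    · · · · · · · · ·
    · · · █ · · · · ·
    · · █ · · · · · ·
    · · · · · · · · ·

Answer: 15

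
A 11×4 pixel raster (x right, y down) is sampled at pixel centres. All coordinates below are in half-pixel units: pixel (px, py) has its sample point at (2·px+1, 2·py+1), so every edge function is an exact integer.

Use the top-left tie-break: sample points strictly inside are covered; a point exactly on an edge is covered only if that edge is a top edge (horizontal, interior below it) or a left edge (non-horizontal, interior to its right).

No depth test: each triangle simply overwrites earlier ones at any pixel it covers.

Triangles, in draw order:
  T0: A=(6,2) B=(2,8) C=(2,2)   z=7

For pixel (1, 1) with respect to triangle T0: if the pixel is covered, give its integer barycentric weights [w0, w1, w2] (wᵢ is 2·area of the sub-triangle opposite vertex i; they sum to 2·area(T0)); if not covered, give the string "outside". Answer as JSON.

T0:
  2·area = 24
  edge (6, 2)→(2, 8): d=(-4,6) right/bottom  bias=-1
  edge (2, 8)→(2, 2): d=(0,-6) top-left  bias=+0
  edge (2, 2)→(6, 2): d=(4,0) top-left  bias=+0
    (1,1)@(3, 3): e=[14,6,4] → X
    (2,1)@(5, 3): e=[2,18,4] → X
    (3,1)@(7, 3): e=[-10,30,4] → .
    (1,2)@(3, 5): e=[6,6,12] → X
    (2,2)@(5, 5): e=[-6,18,12] → .
    (1,3)@(3, 7): e=[-2,6,20] → .
  covered (3 px):
    . . . . . . . . . . .
    . X X . . . . . . . .
    . X . . . . . . . . .
    . . . . . . . . . . .

Result: [6,4,14]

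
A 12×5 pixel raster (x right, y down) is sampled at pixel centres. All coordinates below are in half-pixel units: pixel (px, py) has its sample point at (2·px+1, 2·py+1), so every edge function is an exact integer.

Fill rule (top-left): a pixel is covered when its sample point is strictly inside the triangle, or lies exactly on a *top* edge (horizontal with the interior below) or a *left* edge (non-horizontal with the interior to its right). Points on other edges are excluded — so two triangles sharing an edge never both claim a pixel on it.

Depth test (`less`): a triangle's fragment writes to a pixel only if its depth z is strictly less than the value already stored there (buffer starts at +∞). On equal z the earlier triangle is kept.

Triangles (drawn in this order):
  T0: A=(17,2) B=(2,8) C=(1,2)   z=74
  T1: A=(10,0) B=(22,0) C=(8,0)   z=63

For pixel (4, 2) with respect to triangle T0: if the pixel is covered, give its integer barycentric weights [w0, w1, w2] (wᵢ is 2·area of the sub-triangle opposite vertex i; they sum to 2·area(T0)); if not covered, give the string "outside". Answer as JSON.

T0:
  2·area = 96
  edge (17, 2)→(2, 8): d=(-15,6) right/bottom  bias=-1
  edge (2, 8)→(1, 2): d=(-1,-6) top-left  bias=+0
  edge (1, 2)→(17, 2): d=(16,0) top-left  bias=+0
    (1,1)@(3, 3): e=[69,11,16] → X
    (2,1)@(5, 3): e=[57,23,16] → X
    (3,1)@(7, 3): e=[45,35,16] → X
    (4,1)@(9, 3): e=[33,47,16] → X
    (5,1)@(11, 3): e=[21,59,16] → X
    (6,1)@(13, 3): e=[9,71,16] → X
    (7,1)@(15, 3): e=[-3,83,16] → .
    (1,2)@(3, 5): e=[39,9,48] → X
    (5,2)@(11, 5): e=[-9,57,48] → .
    (6,2)@(13, 5): e=[-21,69,48] → .
    (1,3)@(3, 7): e=[9,7,80] → X
    (2,3)@(5, 7): e=[-3,19,80] → .
  covered (11 px):
    . . . . . . . . . . . .
    . X X X X X X . . . . .
    . X X X X . . . . . . .
    . X . . . . . . . . . .
    . . . . . . . . . . . .
T1:
  degenerate (2·area = 0) — covers nothing

Final: [45,48,3]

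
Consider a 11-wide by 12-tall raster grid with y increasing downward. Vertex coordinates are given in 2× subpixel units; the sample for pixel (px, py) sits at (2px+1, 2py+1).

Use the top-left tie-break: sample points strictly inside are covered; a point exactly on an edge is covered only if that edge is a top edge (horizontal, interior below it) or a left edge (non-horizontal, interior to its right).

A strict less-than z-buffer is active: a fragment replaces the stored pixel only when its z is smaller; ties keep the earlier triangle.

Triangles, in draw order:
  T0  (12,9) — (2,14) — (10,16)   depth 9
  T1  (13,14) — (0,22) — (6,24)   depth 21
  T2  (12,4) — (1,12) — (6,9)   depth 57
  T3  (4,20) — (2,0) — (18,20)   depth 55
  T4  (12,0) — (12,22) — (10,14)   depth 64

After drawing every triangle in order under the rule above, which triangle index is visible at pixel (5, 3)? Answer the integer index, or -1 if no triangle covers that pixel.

T0:
  2·area = 60  (B↔C swapped to make it positive)
  edge (12, 9)→(10, 16): d=(-2,7) right/bottom  bias=-1
  edge (10, 16)→(2, 14): d=(-8,-2) top-left  bias=+0
  edge (2, 14)→(12, 9): d=(10,-5) top-left  bias=+0
    (4,5)@(9, 11): e=[17,38,5] → X
    (5,5)@(11, 11): e=[3,42,15] → X
    (6,5)@(13, 11): e=[-11,46,25] → .
    (2,6)@(5, 13): e=[41,14,5] → X
    (3,6)@(7, 13): e=[27,18,15] → X
    (5,6)@(11, 13): e=[-1,26,35] → .
    (2,7)@(5, 15): e=[37,-2,25] → .
    (3,7)@(7, 15): e=[23,2,35] → X
    (5,7)@(11, 15): e=[-5,10,55] → .
    (3,8)@(7, 17): e=[19,-14,55] → .
    (4,8)@(9, 17): e=[5,-10,65] → .
  covered (7 px):
    . . . . . . . . . . .
    . . . . . . . . . . .
    . . . . . . . . . . .
    . . . . . . . . . . .
    . . . . . . . . . . .
    . . . . X X . . . . .
    . . X X X . . . . . .
    . . . X X . . . . . .
    . . . . . . . . . . .
    . . . . . . . . . . .
    . . . . . . . . . . .
    . . . . . . . . . . .
T1:
  2·area = 74  (B↔C swapped to make it positive)
  edge (13, 14)→(6, 24): d=(-7,10) right/bottom  bias=-1
  edge (6, 24)→(0, 22): d=(-6,-2) top-left  bias=+0
  edge (0, 22)→(13, 14): d=(13,-8) top-left  bias=+0
    (4,8)@(9, 17): e=[19,48,7] → X
    (5,8)@(11, 17): e=[-1,52,23] → .
    (2,9)@(5, 19): e=[45,28,1] → X
    (3,9)@(7, 19): e=[25,32,17] → X
    (5,9)@(11, 19): e=[-15,40,49] → .
    (1,10)@(3, 21): e=[51,12,11] → X
    (4,10)@(9, 21): e=[-9,24,59] → .
    (1,11)@(3, 23): e=[37,0,37] → X  [on edge]
    (3,11)@(7, 23): e=[-3,8,69] → .
  covered (9 px):
    . . . . . . . . . . .
    . . . . . . . . . . .
    . . . . . . . . . . .
    . . . . . . . . . . .
    . . . . . . . . . . .
    . . . . . . . . . . .
    . . . . . . . . . . .
    . . . . . . . . . . .
    . . . . X . . . . . .
    . . X X X . . . . . .
    . X X X . . . . . . .
    . X X . . . . . . . .
T2:
  2·area = 7  (B↔C swapped to make it positive)
  edge (12, 4)→(6, 9): d=(-6,5) right/bottom  bias=-1
  edge (6, 9)→(1, 12): d=(-5,3) right/bottom  bias=-1
  edge (1, 12)→(12, 4): d=(11,-8) top-left  bias=+0
  covered (0 px):
    . . . . . . . . . . .
    . . . . . . . . . . .
    . . . . . . . . . . .
    . . . . . . . . . . .
    . . . . . . . . . . .
    . . . . . . . . . . .
    . . . . . . . . . . .
    . . . . . . . . . . .
    . . . . . . . . . . .
    . . . . . . . . . . .
    . . . . . . . . . . .
    . . . . . . . . . . .
T3:
  2·area = 280
  edge (4, 20)→(2, 0): d=(-2,-20) top-left  bias=+0
  edge (2, 0)→(18, 20): d=(16,20) right/bottom  bias=-1
  edge (18, 20)→(4, 20): d=(-14,0) right/bottom  bias=-1
    (1,1)@(3, 3): e=[14,28,238] → X
    (2,1)@(5, 3): e=[54,-12,238] → .
    (1,2)@(3, 5): e=[10,60,210] → X
    (2,2)@(5, 5): e=[50,20,210] → X
    (3,2)@(7, 5): e=[90,-20,210] → .
    (1,3)@(3, 7): e=[6,92,182] → X
    (3,3)@(7, 7): e=[86,12,182] → X
    (4,3)@(9, 7): e=[126,-28,182] → .
    (1,4)@(3, 9): e=[2,124,154] → X
    (4,4)@(9, 9): e=[122,4,154] → X
    (5,4)@(11, 9): e=[162,-36,154] → .
    (1,5)@(3, 11): e=[-2,156,126] → .
  covered (35 px):
    . . . . . . . . . . .
    . X . . . . . . . . .
    . X X . . . . . . . .
    . X X X . . . . . . .
    . X X X X . . . . . .
    . . X X X . . . . . .
    . . X X X X . . . . .
    . . X X X X X . . . .
    . . X X X X X X . . .
    . . X X X X X X X . .
    . . . . . . . . . . .
    . . . . . . . . . . .
T4:
  2·area = 44
  edge (12, 0)→(12, 22): d=(0,22) right/bottom  bias=-1
  edge (12, 22)→(10, 14): d=(-2,-8) top-left  bias=+0
  edge (10, 14)→(12, 0): d=(2,-14) top-left  bias=+0
    (5,3)@(11, 7): e=[22,22,0] → X  [on edge]
    (6,3)@(13, 7): e=[-22,38,28] → .
    (5,4)@(11, 9): e=[22,18,4] → X
    (6,4)@(13, 9): e=[-22,34,32] → .
    (5,5)@(11, 11): e=[22,14,8] → X
    (6,5)@(13, 11): e=[-22,30,36] → .
    (5,6)@(11, 13): e=[22,10,12] → X
    (6,6)@(13, 13): e=[-22,26,40] → .
    (5,7)@(11, 15): e=[22,6,16] → X
    (6,7)@(13, 15): e=[-22,22,44] → .
    (5,8)@(11, 17): e=[22,2,20] → X
    (6,8)@(13, 17): e=[-22,18,48] → .
    (4,10)@(9, 21): e=[66,-22,0] → .  [on edge]
  covered (6 px):
    . . . . . . . . . . .
    . . . . . . . . . . .
    . . . . . . . . . . .
    . . . . . X . . . . .
    . . . . . X . . . . .
    . . . . . X . . . . .
    . . . . . X . . . . .
    . . . . . X . . . . .
    . . . . . X . . . . .
    . . . . . . . . . . .
    . . . . . . . . . . .
    . . . . . . . . . . .

Z-buffer (winner per pixel, '.' = empty):
  . . . . . . . . . . .
  . 3 . . . . . . . . .
  . 3 3 . . . . . . . .
  . 3 3 3 . 4 . . . . .
  . 3 3 3 3 4 . . . . .
  . . 3 3 0 0 . . . . .
  . . 0 0 0 3 . . . . .
  . . 3 0 0 3 3 . . . .
  . . 3 3 1 3 3 3 . . .
  . . 1 1 1 3 3 3 3 . .
  . 1 1 1 . . . . . . .
  . 1 1 . . . . . . . .

Result: 4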